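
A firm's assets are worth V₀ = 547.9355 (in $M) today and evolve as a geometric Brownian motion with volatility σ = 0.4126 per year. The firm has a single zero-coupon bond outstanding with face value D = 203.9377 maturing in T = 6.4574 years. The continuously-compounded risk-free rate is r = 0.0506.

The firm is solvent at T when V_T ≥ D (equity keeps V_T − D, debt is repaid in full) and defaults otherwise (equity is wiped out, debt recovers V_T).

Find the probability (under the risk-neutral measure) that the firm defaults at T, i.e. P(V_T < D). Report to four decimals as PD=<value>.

d₁ = [ln(V₀/D) + (r + σ²/2)T] / (σ√T)
   = [ln(547.9355/203.9377) + (0.0506 + 0.5·0.4126²)·6.4574] / (0.4126·√6.4574)
   = [0.988343 + 0.876394] / 1.048475 = 1.778523
d₂ = d₁ − σ√T = 1.778523 − 1.048475 = 0.730048
risk-neutral PD = N(−d₂) = N(-0.730048) = 0.232680

PD=0.2327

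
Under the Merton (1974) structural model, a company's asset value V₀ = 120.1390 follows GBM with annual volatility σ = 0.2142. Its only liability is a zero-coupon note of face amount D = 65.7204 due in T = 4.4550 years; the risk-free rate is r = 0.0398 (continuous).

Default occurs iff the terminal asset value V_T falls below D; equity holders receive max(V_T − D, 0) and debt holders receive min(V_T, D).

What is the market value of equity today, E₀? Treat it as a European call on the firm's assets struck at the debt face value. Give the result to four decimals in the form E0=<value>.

d₁ = [ln(V₀/D) + (r + σ²/2)T] / (σ√T)
   = [ln(120.1390/65.7204) + (0.0398 + 0.5·0.2142²)·4.4550] / (0.2142·√4.4550)
   = [0.603240 + 0.279510] / 0.452109 = 1.952516
d₂ = d₁ − σ√T = 1.952516 − 0.452109 = 1.500407
N(d₁) = 0.974562,  N(d₂) = 0.933245,  e^(−rT) = 0.837521
E₀ = V₀·N(d₁) − D·e^(−rT)·N(d₂)
   = 120.1390·0.974562 − 65.7204·0.837521·0.933245 = 65.714951

E0=65.7150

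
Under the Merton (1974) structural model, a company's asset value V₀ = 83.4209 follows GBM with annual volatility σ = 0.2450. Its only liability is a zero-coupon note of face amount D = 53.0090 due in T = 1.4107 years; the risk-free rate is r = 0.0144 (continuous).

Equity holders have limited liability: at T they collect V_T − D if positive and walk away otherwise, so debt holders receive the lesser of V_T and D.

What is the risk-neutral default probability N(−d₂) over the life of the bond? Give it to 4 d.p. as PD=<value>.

PD=0.0691

d₁ = [ln(V₀/D) + (r + σ²/2)T] / (σ√T)
   = [ln(83.4209/53.0090) + (0.0144 + 0.5·0.2450²)·1.4107] / (0.2450·√1.4107)
   = [0.453437 + 0.062653] / 0.290994 = 1.773544
d₂ = d₁ − σ√T = 1.773544 − 0.290994 = 1.482550
risk-neutral PD = N(−d₂) = N(-1.482550) = 0.069097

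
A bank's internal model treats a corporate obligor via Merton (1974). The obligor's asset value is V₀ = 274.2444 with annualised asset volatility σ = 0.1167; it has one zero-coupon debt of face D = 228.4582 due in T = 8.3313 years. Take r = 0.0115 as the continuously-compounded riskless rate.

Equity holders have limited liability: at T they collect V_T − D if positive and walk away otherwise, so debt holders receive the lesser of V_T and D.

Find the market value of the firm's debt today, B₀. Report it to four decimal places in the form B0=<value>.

B0=198.4488

d₁ = [ln(V₀/D) + (r + σ²/2)T] / (σ√T)
   = [ln(274.2444/228.4582) + (0.0115 + 0.5·0.1167²)·8.3313] / (0.1167·√8.3313)
   = [0.182666 + 0.152541] / 0.336843 = 0.995146
d₂ = d₁ − σ√T = 0.995146 − 0.336843 = 0.658304
N(d₁) = 0.840167,  N(d₂) = 0.744828,  e^(−rT) = 0.908637
E₀ = V₀·N(d₁) − D·e^(−rT)·N(d₂)
   = 274.2444·0.840167 − 228.4582·0.908637·0.744828 = 75.795630
B₀ = V₀ − E₀ = 274.2444 − 75.795630 = 198.448770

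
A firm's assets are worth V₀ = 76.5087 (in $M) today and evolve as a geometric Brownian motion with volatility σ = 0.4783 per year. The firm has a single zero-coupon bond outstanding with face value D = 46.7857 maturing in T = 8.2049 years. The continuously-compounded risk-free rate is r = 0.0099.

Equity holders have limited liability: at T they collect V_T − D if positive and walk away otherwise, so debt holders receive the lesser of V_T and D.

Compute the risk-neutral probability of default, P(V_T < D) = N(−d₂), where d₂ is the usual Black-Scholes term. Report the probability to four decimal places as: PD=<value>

PD=0.6052

d₁ = [ln(V₀/D) + (r + σ²/2)T] / (σ√T)
   = [ln(76.5087/46.7857) + (0.0099 + 0.5·0.4783²)·8.2049] / (0.4783·√8.2049)
   = [0.491827 + 1.019750] / 1.370052 = 1.103299
d₂ = d₁ − σ√T = 1.103299 − 1.370052 = -0.266753
risk-neutral PD = N(−d₂) = N(0.266753) = 0.605170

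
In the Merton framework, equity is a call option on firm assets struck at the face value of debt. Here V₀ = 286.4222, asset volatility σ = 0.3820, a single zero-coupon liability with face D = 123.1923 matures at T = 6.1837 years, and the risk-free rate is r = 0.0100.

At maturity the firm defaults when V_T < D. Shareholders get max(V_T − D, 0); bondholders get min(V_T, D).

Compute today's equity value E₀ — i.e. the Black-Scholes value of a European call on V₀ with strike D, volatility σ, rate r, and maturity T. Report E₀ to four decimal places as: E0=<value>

d₁ = [ln(V₀/D) + (r + σ²/2)T] / (σ√T)
   = [ln(286.4222/123.1923) + (0.0100 + 0.5·0.3820²)·6.1837] / (0.3820·√6.1837)
   = [0.843720 + 0.513012] / 0.949921 = 1.428258
d₂ = d₁ − σ√T = 1.428258 − 0.949921 = 0.478337
N(d₁) = 0.923391,  N(d₂) = 0.683795,  e^(−rT) = 0.940036
E₀ = V₀·N(d₁) − D·e^(−rT)·N(d₂)
   = 286.4222·0.923391 − 123.1923·0.940036·0.683795 = 185.292743

E0=185.2927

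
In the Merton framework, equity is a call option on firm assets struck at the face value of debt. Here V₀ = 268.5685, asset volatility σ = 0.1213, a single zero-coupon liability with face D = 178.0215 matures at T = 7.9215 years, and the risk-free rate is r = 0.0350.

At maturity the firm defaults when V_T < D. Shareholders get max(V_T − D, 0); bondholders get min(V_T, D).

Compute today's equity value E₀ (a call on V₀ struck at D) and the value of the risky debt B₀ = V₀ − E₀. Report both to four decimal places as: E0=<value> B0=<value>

d₁ = [ln(V₀/D) + (r + σ²/2)T] / (σ√T)
   = [ln(268.5685/178.0215) + (0.0350 + 0.5·0.1213²)·7.9215] / (0.1213·√7.9215)
   = [0.411202 + 0.335530] / 0.341401 = 2.187257
d₂ = d₁ − σ√T = 2.187257 − 0.341401 = 1.845857
N(d₁) = 0.985638,  N(d₂) = 0.967543,  e^(−rT) = 0.757863
E₀ = V₀·N(d₁) − D·e^(−rT)·N(d₂)
   = 268.5685·0.985638 − 178.0215·0.757863·0.967543 = 134.174327
B₀ = V₀ − E₀ = 268.5685 − 134.174327 = 134.394173

E0=134.1743 B0=134.3942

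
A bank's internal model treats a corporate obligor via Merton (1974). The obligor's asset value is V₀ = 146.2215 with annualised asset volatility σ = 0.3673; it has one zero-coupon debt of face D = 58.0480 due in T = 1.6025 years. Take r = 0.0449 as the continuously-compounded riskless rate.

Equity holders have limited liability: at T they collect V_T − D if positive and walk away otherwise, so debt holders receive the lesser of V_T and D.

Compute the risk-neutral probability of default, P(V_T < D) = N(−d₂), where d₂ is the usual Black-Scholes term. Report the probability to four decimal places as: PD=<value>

PD=0.0281

d₁ = [ln(V₀/D) + (r + σ²/2)T] / (σ√T)
   = [ln(146.2215/58.0480) + (0.0449 + 0.5·0.3673²)·1.6025] / (0.3673·√1.6025)
   = [0.923852 + 0.180048] / 0.464965 = 2.374160
d₂ = d₁ − σ√T = 2.374160 − 0.464965 = 1.909196
risk-neutral PD = N(−d₂) = N(-1.909196) = 0.028118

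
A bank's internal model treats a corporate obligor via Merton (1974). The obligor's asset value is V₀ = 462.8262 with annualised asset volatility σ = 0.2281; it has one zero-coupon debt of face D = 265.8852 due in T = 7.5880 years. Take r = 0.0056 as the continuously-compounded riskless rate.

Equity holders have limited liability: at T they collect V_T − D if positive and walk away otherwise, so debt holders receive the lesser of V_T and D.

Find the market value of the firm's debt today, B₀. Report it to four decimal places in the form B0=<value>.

B0=235.6577

d₁ = [ln(V₀/D) + (r + σ²/2)T] / (σ√T)
   = [ln(462.8262/265.8852) + (0.0056 + 0.5·0.2281²)·7.5880] / (0.2281·√7.5880)
   = [0.554287 + 0.239893] / 0.628332 = 1.263950
d₂ = d₁ − σ√T = 1.263950 − 0.628332 = 0.635619
N(d₁) = 0.896876,  N(d₂) = 0.737488,  e^(−rT) = 0.958397
E₀ = V₀·N(d₁) − D·e^(−rT)·N(d₂)
   = 462.8262·0.896876 − 265.8852·0.958397·0.737488 = 227.168469
B₀ = V₀ − E₀ = 462.8262 − 227.168469 = 235.657731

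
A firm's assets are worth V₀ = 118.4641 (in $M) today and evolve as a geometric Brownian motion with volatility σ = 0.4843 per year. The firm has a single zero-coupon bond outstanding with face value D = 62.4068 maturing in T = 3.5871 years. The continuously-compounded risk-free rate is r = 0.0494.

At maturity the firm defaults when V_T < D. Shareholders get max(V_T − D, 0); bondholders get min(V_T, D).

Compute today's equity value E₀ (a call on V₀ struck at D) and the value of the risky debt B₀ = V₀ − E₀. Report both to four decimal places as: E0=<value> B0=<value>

d₁ = [ln(V₀/D) + (r + σ²/2)T] / (σ√T)
   = [ln(118.4641/62.4068) + (0.0494 + 0.5·0.4843²)·3.5871] / (0.4843·√3.5871)
   = [0.640936 + 0.597874] / 0.917247 = 1.350574
d₂ = d₁ − σ√T = 1.350574 − 0.917247 = 0.433327
N(d₁) = 0.911584,  N(d₂) = 0.667611,  e^(−rT) = 0.837610
E₀ = V₀·N(d₁) − D·e^(−rT)·N(d₂)
   = 118.4641·0.911584 − 62.4068·0.837610·0.667611 = 73.092224
B₀ = V₀ − E₀ = 118.4641 − 73.092224 = 45.371876

E0=73.0922 B0=45.3719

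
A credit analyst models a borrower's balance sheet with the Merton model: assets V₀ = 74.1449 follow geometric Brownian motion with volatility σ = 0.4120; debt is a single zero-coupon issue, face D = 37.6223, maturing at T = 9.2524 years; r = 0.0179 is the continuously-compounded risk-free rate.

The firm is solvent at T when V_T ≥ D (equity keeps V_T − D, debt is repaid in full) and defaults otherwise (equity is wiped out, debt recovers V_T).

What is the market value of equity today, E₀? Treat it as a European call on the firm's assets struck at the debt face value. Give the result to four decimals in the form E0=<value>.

E0=50.4328

d₁ = [ln(V₀/D) + (r + σ²/2)T] / (σ√T)
   = [ln(74.1449/37.6223) + (0.0179 + 0.5·0.4120²)·9.2524] / (0.4120·√9.2524)
   = [0.678424 + 0.950888] / 1.253212 = 1.300109
d₂ = d₁ − σ√T = 1.300109 − 1.253212 = 0.046898
N(d₁) = 0.903218,  N(d₂) = 0.518703,  e^(−rT) = 0.847370
E₀ = V₀·N(d₁) − D·e^(−rT)·N(d₂)
   = 74.1449·0.903218 − 37.6223·0.847370·0.518703 = 50.432785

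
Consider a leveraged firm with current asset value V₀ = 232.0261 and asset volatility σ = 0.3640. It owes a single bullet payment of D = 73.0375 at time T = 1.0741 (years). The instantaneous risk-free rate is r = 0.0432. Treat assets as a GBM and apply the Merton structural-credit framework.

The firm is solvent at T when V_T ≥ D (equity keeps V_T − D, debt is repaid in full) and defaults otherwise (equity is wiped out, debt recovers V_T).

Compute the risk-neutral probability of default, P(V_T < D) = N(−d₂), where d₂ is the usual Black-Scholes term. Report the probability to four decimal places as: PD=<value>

PD=0.0014

d₁ = [ln(V₀/D) + (r + σ²/2)T] / (σ√T)
   = [ln(232.0261/73.0375) + (0.0432 + 0.5·0.3640²)·1.0741] / (0.3640·√1.0741)
   = [1.155877 + 0.117558] / 0.377245 = 3.375616
d₂ = d₁ − σ√T = 3.375616 − 0.377245 = 2.998371
risk-neutral PD = N(−d₂) = N(-2.998371) = 0.001357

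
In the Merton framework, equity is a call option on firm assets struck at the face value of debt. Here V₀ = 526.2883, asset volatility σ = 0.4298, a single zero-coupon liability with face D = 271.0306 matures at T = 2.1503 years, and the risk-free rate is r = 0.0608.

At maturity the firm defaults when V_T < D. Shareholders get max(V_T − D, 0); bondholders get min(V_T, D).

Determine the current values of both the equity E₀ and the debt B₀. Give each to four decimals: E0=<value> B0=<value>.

E0=299.1421 B0=227.1462

d₁ = [ln(V₀/D) + (r + σ²/2)T] / (σ√T)
   = [ln(526.2883/271.0306) + (0.0608 + 0.5·0.4298²)·2.1503] / (0.4298·√2.1503)
   = [0.663617 + 0.329349] / 0.630254 = 1.575500
d₂ = d₁ − σ√T = 1.575500 − 0.630254 = 0.945246
N(d₁) = 0.942429,  N(d₂) = 0.827733,  e^(−rT) = 0.877447
E₀ = V₀·N(d₁) − D·e^(−rT)·N(d₂)
   = 526.2883·0.942429 − 271.0306·0.877447·0.827733 = 299.142137
B₀ = V₀ − E₀ = 526.2883 − 299.142137 = 227.146163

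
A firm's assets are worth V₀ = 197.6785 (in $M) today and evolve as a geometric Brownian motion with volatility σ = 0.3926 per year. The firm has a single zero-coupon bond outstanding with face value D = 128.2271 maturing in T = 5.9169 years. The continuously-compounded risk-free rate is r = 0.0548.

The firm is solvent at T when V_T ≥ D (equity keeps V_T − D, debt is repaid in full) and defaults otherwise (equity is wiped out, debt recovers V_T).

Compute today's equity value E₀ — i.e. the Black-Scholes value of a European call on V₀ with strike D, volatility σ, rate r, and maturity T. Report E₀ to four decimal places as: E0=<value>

E0=119.6861

d₁ = [ln(V₀/D) + (r + σ²/2)T] / (σ√T)
   = [ln(197.6785/128.2271) + (0.0548 + 0.5·0.3926²)·5.9169] / (0.3926·√5.9169)
   = [0.432839 + 0.780246] / 0.954987 = 1.270264
d₂ = d₁ − σ√T = 1.270264 − 0.954987 = 0.315277
N(d₁) = 0.898005,  N(d₂) = 0.623724,  e^(−rT) = 0.723072
E₀ = V₀·N(d₁) − D·e^(−rT)·N(d₂)
   = 197.6785·0.898005 − 128.2271·0.723072·0.623724 = 119.686083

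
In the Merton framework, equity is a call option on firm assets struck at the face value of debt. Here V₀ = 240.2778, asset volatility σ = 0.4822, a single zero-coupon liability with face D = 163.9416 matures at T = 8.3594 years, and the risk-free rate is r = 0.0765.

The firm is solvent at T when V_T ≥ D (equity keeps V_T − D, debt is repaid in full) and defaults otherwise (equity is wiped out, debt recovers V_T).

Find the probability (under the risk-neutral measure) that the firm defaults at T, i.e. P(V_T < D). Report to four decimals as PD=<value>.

d₁ = [ln(V₀/D) + (r + σ²/2)T] / (σ√T)
   = [ln(240.2778/163.9416) + (0.0765 + 0.5·0.4822²)·8.3594] / (0.4822·√8.3594)
   = [0.382285 + 1.611345] / 1.394167 = 1.429980
d₂ = d₁ − σ√T = 1.429980 − 1.394167 = 0.035813
risk-neutral PD = N(−d₂) = N(-0.035813) = 0.485716

PD=0.4857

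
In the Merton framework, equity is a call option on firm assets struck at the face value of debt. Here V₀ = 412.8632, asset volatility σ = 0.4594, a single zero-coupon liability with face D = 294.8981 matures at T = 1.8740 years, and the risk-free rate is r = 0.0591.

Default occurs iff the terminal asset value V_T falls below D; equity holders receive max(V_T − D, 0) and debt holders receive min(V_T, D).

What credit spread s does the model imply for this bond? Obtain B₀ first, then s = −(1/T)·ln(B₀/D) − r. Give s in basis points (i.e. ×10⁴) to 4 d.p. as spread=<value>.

spread=605.2043

d₁ = [ln(V₀/D) + (r + σ²/2)T] / (σ√T)
   = [ln(412.8632/294.8981) + (0.0591 + 0.5·0.4594²)·1.8740] / (0.4594·√1.8740)
   = [0.336486 + 0.308506] / 0.628892 = 1.025601
d₂ = d₁ − σ√T = 1.025601 − 0.628892 = 0.396710
N(d₁) = 0.847460,  N(d₂) = 0.654209,  e^(−rT) = 0.895159
E₀ = V₀·N(d₁) − D·e^(−rT)·N(d₂)
   = 412.8632·0.847460 − 294.8981·0.895159·0.654209 = 177.186446
B₀ = V₀ − E₀ = 412.8632 − 177.186446 = 235.676754
spread = −(1/T)·ln(B₀/D) − r = −(1/1.8740)·ln(235.676754/294.8981) − 0.0591 = 0.06052043
in basis points: 0.06052043 × 10⁴ = 605.2043 bp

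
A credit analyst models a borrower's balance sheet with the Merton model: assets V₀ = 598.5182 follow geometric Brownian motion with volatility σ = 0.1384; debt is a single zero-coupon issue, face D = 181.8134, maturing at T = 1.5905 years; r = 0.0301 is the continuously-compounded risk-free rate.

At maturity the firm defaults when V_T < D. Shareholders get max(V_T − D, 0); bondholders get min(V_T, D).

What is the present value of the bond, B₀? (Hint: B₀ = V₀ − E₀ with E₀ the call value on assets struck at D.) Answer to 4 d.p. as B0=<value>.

B0=173.3143

d₁ = [ln(V₀/D) + (r + σ²/2)T] / (σ√T)
   = [ln(598.5182/181.8134) + (0.0301 + 0.5·0.1384²)·1.5905] / (0.1384·√1.5905)
   = [1.191476 + 0.063107] / 0.174543 = 7.187807
d₂ = d₁ − σ√T = 7.187807 − 0.174543 = 7.013263
N(d₁) = 1.000000,  N(d₂) = 1.000000,  e^(−rT) = 0.953254
E₀ = V₀·N(d₁) − D·e^(−rT)·N(d₂)
   = 598.5182·1.000000 − 181.8134·0.953254·1.000000 = 425.203878
B₀ = V₀ − E₀ = 598.5182 − 425.203878 = 173.314322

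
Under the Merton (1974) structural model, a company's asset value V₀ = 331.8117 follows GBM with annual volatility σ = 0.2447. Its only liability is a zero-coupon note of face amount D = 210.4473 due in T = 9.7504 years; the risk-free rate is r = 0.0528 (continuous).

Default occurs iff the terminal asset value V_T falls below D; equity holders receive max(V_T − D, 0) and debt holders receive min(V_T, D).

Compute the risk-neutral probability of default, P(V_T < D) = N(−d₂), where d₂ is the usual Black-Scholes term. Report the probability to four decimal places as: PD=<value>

d₁ = [ln(V₀/D) + (r + σ²/2)T] / (σ√T)
   = [ln(331.8117/210.4473) + (0.0528 + 0.5·0.2447²)·9.7504] / (0.2447·√9.7504)
   = [0.455332 + 0.806739] / 0.764091 = 1.651728
d₂ = d₁ − σ√T = 1.651728 − 0.764091 = 0.887637
risk-neutral PD = N(−d₂) = N(-0.887637) = 0.187368

PD=0.1874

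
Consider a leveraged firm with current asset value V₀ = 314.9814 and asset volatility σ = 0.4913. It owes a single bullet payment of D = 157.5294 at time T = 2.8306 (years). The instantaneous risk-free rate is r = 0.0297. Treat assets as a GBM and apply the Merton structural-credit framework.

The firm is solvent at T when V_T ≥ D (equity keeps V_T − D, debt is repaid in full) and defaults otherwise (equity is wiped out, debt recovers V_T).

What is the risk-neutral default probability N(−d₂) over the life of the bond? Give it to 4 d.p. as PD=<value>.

PD=0.2992

d₁ = [ln(V₀/D) + (r + σ²/2)T] / (σ√T)
   = [ln(314.9814/157.5294) + (0.0297 + 0.5·0.4913²)·2.8306] / (0.4913·√2.8306)
   = [0.692901 + 0.425688] / 0.826582 = 1.353271
d₂ = d₁ − σ√T = 1.353271 − 0.826582 = 0.526688
risk-neutral PD = N(−d₂) = N(-0.526688) = 0.299205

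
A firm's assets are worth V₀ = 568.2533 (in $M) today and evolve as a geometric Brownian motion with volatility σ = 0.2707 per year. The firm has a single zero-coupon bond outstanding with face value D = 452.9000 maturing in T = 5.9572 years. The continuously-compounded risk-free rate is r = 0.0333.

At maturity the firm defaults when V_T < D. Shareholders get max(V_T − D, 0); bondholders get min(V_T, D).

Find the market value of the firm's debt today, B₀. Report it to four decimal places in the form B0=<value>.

B0=325.1531

d₁ = [ln(V₀/D) + (r + σ²/2)T] / (σ√T)
   = [ln(568.2533/452.9000) + (0.0333 + 0.5·0.2707²)·5.9572] / (0.2707·√5.9572)
   = [0.226896 + 0.416642] / 0.660708 = 0.974013
d₂ = d₁ − σ√T = 0.974013 − 0.660708 = 0.313306
N(d₁) = 0.834975,  N(d₂) = 0.622976,  e^(−rT) = 0.820062
E₀ = V₀·N(d₁) − D·e^(−rT)·N(d₂)
   = 568.2533·0.834975 − 452.9000·0.820062·0.622976 = 243.100199
B₀ = V₀ − E₀ = 568.2533 − 243.100199 = 325.153101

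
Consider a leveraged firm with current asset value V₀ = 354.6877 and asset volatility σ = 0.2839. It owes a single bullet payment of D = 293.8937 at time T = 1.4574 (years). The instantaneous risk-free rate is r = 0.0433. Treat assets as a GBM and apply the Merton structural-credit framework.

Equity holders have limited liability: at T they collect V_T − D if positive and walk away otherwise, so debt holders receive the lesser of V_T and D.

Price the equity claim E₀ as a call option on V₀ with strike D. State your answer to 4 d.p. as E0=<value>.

d₁ = [ln(V₀/D) + (r + σ²/2)T] / (σ√T)
   = [ln(354.6877/293.8937) + (0.0433 + 0.5·0.2839²)·1.4574] / (0.2839·√1.4574)
   = [0.188020 + 0.121838] / 0.342732 = 0.904081
d₂ = d₁ − σ√T = 0.904081 − 0.342732 = 0.561349
N(d₁) = 0.817024,  N(d₂) = 0.712720,  e^(−rT) = 0.938844
E₀ = V₀·N(d₁) − D·e^(−rT)·N(d₂)
   = 354.6877·0.817024 − 293.8937·0.938844·0.712720 = 93.134197

E0=93.1342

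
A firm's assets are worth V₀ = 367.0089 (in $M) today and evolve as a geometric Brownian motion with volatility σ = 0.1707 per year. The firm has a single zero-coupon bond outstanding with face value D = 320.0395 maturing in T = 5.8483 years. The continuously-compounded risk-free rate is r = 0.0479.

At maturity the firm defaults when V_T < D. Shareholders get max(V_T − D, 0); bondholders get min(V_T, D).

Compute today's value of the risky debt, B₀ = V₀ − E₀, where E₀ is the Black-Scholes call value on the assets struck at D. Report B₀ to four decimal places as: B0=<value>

B0=231.9370

d₁ = [ln(V₀/D) + (r + σ²/2)T] / (σ√T)
   = [ln(367.0089/320.0395) + (0.0479 + 0.5·0.1707²)·5.8483] / (0.1707·√5.8483)
   = [0.136942 + 0.365339] / 0.412808 = 1.216741
d₂ = d₁ − σ√T = 1.216741 − 0.412808 = 0.803932
N(d₁) = 0.888149,  N(d₂) = 0.789282,  e^(−rT) = 0.755683
E₀ = V₀·N(d₁) − D·e^(−rT)·N(d₂)
   = 367.0089·0.888149 − 320.0395·0.755683·0.789282 = 135.071876
B₀ = V₀ − E₀ = 367.0089 − 135.071876 = 231.937024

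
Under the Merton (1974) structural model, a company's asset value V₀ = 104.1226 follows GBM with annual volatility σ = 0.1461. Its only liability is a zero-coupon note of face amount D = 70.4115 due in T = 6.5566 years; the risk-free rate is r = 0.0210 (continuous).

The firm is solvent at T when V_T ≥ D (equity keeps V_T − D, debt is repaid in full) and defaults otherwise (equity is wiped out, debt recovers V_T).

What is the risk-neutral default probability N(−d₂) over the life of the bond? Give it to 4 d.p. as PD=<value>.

PD=0.1100

d₁ = [ln(V₀/D) + (r + σ²/2)T] / (σ√T)
   = [ln(104.1226/70.4115) + (0.0210 + 0.5·0.1461²)·6.5566] / (0.1461·√6.5566)
   = [0.391212 + 0.207665] / 0.374102 = 1.600841
d₂ = d₁ − σ√T = 1.600841 − 0.374102 = 1.226739
risk-neutral PD = N(−d₂) = N(-1.226739) = 0.109960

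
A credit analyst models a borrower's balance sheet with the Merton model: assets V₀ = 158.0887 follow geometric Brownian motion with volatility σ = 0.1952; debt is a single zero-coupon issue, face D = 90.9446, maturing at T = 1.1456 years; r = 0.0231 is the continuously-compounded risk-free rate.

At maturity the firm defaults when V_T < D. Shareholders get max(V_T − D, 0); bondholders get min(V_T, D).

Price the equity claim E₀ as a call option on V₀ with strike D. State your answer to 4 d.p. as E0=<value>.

E0=69.5397

d₁ = [ln(V₀/D) + (r + σ²/2)T] / (σ√T)
   = [ln(158.0887/90.9446) + (0.0231 + 0.5·0.1952²)·1.1456] / (0.1952·√1.1456)
   = [0.552906 + 0.048289] / 0.208928 = 2.877522
d₂ = d₁ − σ√T = 2.877522 − 0.208928 = 2.668594
N(d₁) = 0.997996,  N(d₂) = 0.996192,  e^(−rT) = 0.973884
E₀ = V₀·N(d₁) − D·e^(−rT)·N(d₂)
   = 158.0887·0.997996 − 90.9446·0.973884·0.996192 = 69.539729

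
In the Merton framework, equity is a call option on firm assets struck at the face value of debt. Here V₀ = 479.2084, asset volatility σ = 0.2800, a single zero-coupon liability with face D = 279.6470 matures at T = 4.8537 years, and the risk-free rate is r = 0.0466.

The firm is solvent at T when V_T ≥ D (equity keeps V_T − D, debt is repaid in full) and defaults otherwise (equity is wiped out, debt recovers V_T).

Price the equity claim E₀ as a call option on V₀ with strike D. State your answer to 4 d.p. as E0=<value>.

E0=266.2595

d₁ = [ln(V₀/D) + (r + σ²/2)T] / (σ√T)
   = [ln(479.2084/279.6470) + (0.0466 + 0.5·0.2800²)·4.8537] / (0.2800·√4.8537)
   = [0.538607 + 0.416447] / 0.616871 = 1.548224
d₂ = d₁ − σ√T = 1.548224 − 0.616871 = 0.931353
N(d₁) = 0.939216,  N(d₂) = 0.824165,  e^(−rT) = 0.797573
E₀ = V₀·N(d₁) − D·e^(−rT)·N(d₂)
   = 479.2084·0.939216 − 279.6470·0.797573·0.824165 = 266.259470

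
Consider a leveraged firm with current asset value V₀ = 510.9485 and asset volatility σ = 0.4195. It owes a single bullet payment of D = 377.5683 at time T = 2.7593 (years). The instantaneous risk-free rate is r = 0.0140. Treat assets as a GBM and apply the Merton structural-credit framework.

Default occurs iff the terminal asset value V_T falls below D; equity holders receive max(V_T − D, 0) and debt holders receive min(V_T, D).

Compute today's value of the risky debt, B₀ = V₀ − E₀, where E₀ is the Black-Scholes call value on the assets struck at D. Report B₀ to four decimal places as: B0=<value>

d₁ = [ln(V₀/D) + (r + σ²/2)T] / (σ√T)
   = [ln(510.9485/377.5683) + (0.0140 + 0.5·0.4195²)·2.7593] / (0.4195·√2.7593)
   = [0.302517 + 0.281421] / 0.696837 = 0.837984
d₂ = d₁ − σ√T = 0.837984 − 0.696837 = 0.141147
N(d₁) = 0.798980,  N(d₂) = 0.556123,  e^(−rT) = 0.962106
E₀ = V₀·N(d₁) − D·e^(−rT)·N(d₂)
   = 510.9485·0.798980 − 377.5683·0.962106·0.556123 = 206.219994
B₀ = V₀ − E₀ = 510.9485 − 206.219994 = 304.728506

B0=304.7285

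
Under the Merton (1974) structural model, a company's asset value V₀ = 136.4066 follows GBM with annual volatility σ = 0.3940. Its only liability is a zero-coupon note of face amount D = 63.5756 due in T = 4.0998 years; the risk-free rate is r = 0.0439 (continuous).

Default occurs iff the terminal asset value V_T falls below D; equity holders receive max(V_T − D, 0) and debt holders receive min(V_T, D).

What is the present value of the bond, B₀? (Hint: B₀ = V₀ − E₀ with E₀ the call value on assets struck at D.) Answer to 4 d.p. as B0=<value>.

B0=49.3606

d₁ = [ln(V₀/D) + (r + σ²/2)T] / (σ√T)
   = [ln(136.4066/63.5756) + (0.0439 + 0.5·0.3940²)·4.0998] / (0.3940·√4.0998)
   = [0.763410 + 0.498199] / 0.797770 = 1.581421
d₂ = d₁ − σ√T = 1.581421 − 0.797770 = 0.783651
N(d₁) = 0.943109,  N(d₂) = 0.783378,  e^(−rT) = 0.835286
E₀ = V₀·N(d₁) − D·e^(−rT)·N(d₂)
   = 136.4066·0.943109 − 63.5756·0.835286·0.783378 = 87.045975
B₀ = V₀ − E₀ = 136.4066 − 87.045975 = 49.360625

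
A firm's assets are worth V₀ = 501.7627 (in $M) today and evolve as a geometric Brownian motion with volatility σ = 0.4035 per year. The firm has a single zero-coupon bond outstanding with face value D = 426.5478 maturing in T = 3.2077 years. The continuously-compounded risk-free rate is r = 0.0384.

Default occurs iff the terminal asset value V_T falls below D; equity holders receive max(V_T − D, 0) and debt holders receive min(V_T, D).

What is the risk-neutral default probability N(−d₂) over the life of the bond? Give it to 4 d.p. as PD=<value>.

PD=0.4865

d₁ = [ln(V₀/D) + (r + σ²/2)T] / (σ√T)
   = [ln(501.7627/426.5478) + (0.0384 + 0.5·0.4035²)·3.2077] / (0.4035·√3.2077)
   = [0.162403 + 0.384302] / 0.722671 = 0.756506
d₂ = d₁ − σ√T = 0.756506 − 0.722671 = 0.033836
risk-neutral PD = N(−d₂) = N(-0.033836) = 0.486504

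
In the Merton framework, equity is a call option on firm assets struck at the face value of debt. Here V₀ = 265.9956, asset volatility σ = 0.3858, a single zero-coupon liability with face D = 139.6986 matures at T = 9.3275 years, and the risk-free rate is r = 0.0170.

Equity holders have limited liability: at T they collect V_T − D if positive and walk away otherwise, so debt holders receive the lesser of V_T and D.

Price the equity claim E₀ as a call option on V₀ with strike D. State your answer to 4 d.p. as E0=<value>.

E0=174.8893

d₁ = [ln(V₀/D) + (r + σ²/2)T] / (σ√T)
   = [ln(265.9956/139.6986) + (0.0170 + 0.5·0.3858²)·9.3275] / (0.3858·√9.3275)
   = [0.643993 + 0.852728] / 1.178270 = 1.270269
d₂ = d₁ − σ√T = 1.270269 − 1.178270 = 0.091999
N(d₁) = 0.898006,  N(d₂) = 0.536651,  e^(−rT) = 0.853365
E₀ = V₀·N(d₁) − D·e^(−rT)·N(d₂)
   = 265.9956·0.898006 − 139.6986·0.853365·0.536651 = 174.889305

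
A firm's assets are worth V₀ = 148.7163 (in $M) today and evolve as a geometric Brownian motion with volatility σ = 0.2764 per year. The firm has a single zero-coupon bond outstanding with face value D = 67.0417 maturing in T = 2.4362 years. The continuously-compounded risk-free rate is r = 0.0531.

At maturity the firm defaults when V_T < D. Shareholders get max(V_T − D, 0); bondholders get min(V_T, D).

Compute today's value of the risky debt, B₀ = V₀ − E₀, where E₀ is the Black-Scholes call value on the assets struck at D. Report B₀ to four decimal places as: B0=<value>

d₁ = [ln(V₀/D) + (r + σ²/2)T] / (σ√T)
   = [ln(148.7163/67.0417) + (0.0531 + 0.5·0.2764²)·2.4362] / (0.2764·√2.4362)
   = [0.796726 + 0.222421] / 0.431414 = 2.362340
d₂ = d₁ − σ√T = 2.362340 − 0.431414 = 1.930925
N(d₁) = 0.990920,  N(d₂) = 0.973254,  e^(−rT) = 0.878656
E₀ = V₀·N(d₁) − D·e^(−rT)·N(d₂)
   = 148.7163·0.990920 − 67.0417·0.878656·0.973254 = 90.034912
B₀ = V₀ − E₀ = 148.7163 − 90.034912 = 58.681388

B0=58.6814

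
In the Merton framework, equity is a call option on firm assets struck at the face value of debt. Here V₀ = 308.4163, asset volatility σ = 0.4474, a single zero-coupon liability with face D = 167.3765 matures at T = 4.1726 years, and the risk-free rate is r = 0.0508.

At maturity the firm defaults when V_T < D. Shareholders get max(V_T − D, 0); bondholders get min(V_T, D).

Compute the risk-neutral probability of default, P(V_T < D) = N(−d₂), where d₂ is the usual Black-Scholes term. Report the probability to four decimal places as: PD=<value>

PD=0.3286

d₁ = [ln(V₀/D) + (r + σ²/2)T] / (σ√T)
   = [ln(308.4163/167.3765) + (0.0508 + 0.5·0.4474²)·4.1726] / (0.4474·√4.1726)
   = [0.611205 + 0.629576] / 0.913901 = 1.357675
d₂ = d₁ − σ√T = 1.357675 − 0.913901 = 0.443773
risk-neutral PD = N(−d₂) = N(-0.443773) = 0.328603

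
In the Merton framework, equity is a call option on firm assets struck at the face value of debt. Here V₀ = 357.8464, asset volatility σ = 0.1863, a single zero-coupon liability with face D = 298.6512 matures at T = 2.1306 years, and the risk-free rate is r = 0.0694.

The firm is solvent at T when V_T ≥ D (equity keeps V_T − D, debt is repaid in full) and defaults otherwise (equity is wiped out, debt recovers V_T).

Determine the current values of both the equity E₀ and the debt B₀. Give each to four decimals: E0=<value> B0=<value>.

E0=104.7667 B0=253.0797

d₁ = [ln(V₀/D) + (r + σ²/2)T] / (σ√T)
   = [ln(357.8464/298.6512) + (0.0694 + 0.5·0.1863²)·2.1306] / (0.1863·√2.1306)
   = [0.180828 + 0.184838] / 0.271934 = 1.344683
d₂ = d₁ − σ√T = 1.344683 − 0.271934 = 1.072749
N(d₁) = 0.910636,  N(d₂) = 0.858308,  e^(−rT) = 0.862549
E₀ = V₀·N(d₁) − D·e^(−rT)·N(d₂)
   = 357.8464·0.910636 − 298.6512·0.862549·0.858308 = 104.766679
B₀ = V₀ − E₀ = 357.8464 − 104.766679 = 253.079721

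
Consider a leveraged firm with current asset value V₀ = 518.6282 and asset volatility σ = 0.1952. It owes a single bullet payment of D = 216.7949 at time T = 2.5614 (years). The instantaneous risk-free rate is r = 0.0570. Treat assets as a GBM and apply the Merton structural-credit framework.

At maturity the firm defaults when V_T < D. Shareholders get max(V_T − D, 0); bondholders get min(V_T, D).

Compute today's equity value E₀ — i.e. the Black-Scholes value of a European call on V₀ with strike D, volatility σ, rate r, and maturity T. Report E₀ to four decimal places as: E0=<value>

E0=331.2975

d₁ = [ln(V₀/D) + (r + σ²/2)T] / (σ√T)
   = [ln(518.6282/216.7949) + (0.0570 + 0.5·0.1952²)·2.5614] / (0.1952·√2.5614)
   = [0.872236 + 0.194798] / 0.312405 = 3.415542
d₂ = d₁ − σ√T = 3.415542 − 0.312405 = 3.103137
N(d₁) = 0.999682,  N(d₂) = 0.999043,  e^(−rT) = 0.864158
E₀ = V₀·N(d₁) − D·e^(−rT)·N(d₂)
   = 518.6282·0.999682 − 216.7949·0.864158·0.999043 = 331.297478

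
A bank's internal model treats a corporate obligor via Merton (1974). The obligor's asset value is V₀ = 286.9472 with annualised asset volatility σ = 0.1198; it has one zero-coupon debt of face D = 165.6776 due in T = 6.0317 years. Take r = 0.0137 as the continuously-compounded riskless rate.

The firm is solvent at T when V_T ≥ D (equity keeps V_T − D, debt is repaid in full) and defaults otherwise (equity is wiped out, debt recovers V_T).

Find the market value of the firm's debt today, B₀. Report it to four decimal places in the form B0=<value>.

B0=152.1916

d₁ = [ln(V₀/D) + (r + σ²/2)T] / (σ√T)
   = [ln(286.9472/165.6776) + (0.0137 + 0.5·0.1198²)·6.0317] / (0.1198·√6.0317)
   = [0.549254 + 0.125918] / 0.294223 = 2.294764
d₂ = d₁ − σ√T = 2.294764 − 0.294223 = 2.000541
N(d₁) = 0.989127,  N(d₂) = 0.977279,  e^(−rT) = 0.920688
E₀ = V₀·N(d₁) − D·e^(−rT)·N(d₂)
   = 286.9472·0.989127 − 165.6776·0.920688·0.977279 = 134.755578
B₀ = V₀ − E₀ = 286.9472 − 134.755578 = 152.191622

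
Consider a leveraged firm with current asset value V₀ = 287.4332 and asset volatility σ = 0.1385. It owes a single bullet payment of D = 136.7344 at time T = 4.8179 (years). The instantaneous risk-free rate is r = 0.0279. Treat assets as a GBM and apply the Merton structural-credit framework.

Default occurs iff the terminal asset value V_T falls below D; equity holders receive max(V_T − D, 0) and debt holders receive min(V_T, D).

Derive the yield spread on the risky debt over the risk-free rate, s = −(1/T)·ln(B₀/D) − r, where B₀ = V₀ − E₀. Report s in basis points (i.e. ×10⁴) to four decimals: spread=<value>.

spread=0.5506

d₁ = [ln(V₀/D) + (r + σ²/2)T] / (σ√T)
   = [ln(287.4332/136.7344) + (0.0279 + 0.5·0.1385²)·4.8179] / (0.1385·√4.8179)
   = [0.742950 + 0.180628] / 0.304004 = 3.038052
d₂ = d₁ − σ√T = 3.038052 − 0.304004 = 2.734048
N(d₁) = 0.998809,  N(d₂) = 0.996872,  e^(−rT) = 0.874223
E₀ = V₀·N(d₁) − D·e^(−rT)·N(d₂)
   = 287.4332·0.998809 − 136.7344·0.874223·0.996872 = 167.928505
B₀ = V₀ − E₀ = 287.4332 − 167.928505 = 119.504695
spread = −(1/T)·ln(B₀/D) − r = −(1/4.8179)·ln(119.504695/136.7344) − 0.0279 = 0.00005506
in basis points: 0.00005506 × 10⁴ = 0.5506 bp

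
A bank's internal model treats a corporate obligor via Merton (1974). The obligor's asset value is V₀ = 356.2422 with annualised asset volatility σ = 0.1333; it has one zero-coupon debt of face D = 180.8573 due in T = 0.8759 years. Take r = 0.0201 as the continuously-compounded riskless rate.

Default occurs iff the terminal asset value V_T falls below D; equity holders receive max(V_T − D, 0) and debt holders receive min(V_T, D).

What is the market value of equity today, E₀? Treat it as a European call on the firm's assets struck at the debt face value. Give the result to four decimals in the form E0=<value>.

d₁ = [ln(V₀/D) + (r + σ²/2)T] / (σ√T)
   = [ln(356.2422/180.8573) + (0.0201 + 0.5·0.1333²)·0.8759] / (0.1333·√0.8759)
   = [0.677903 + 0.025387] / 0.124755 = 5.637376
d₂ = d₁ − σ√T = 5.637376 − 0.124755 = 5.512621
N(d₁) = 1.000000,  N(d₂) = 1.000000,  e^(−rT) = 0.982548
E₀ = V₀·N(d₁) − D·e^(−rT)·N(d₂)
   = 356.2422·1.000000 − 180.8573·0.982548·1.000000 = 178.541134

E0=178.5411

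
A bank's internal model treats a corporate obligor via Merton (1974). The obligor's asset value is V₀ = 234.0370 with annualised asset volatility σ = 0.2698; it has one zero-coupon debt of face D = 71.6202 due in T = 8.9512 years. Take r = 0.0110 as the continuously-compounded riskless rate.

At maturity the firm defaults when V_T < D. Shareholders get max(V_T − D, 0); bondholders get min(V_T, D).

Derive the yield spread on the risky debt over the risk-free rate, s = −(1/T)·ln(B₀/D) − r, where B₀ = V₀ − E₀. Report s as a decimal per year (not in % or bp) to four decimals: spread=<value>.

spread=0.0039

d₁ = [ln(V₀/D) + (r + σ²/2)T] / (σ√T)
   = [ln(234.0370/71.6202) + (0.0110 + 0.5·0.2698²)·8.9512] / (0.2698·√8.9512)
   = [1.184102 + 0.424251] / 0.807203 = 1.992503
d₂ = d₁ − σ√T = 1.992503 − 0.807203 = 1.185300
N(d₁) = 0.976842,  N(d₂) = 0.882051,  e^(−rT) = 0.906229
E₀ = V₀·N(d₁) − D·e^(−rT)·N(d₂)
   = 234.0370·0.976842 − 71.6202·0.906229·0.882051 = 171.368299
B₀ = V₀ − E₀ = 234.0370 − 171.368299 = 62.668701
spread = −(1/T)·ln(B₀/D) − r = −(1/8.9512)·ln(62.668701/71.6202) − 0.0110 = 0.00391588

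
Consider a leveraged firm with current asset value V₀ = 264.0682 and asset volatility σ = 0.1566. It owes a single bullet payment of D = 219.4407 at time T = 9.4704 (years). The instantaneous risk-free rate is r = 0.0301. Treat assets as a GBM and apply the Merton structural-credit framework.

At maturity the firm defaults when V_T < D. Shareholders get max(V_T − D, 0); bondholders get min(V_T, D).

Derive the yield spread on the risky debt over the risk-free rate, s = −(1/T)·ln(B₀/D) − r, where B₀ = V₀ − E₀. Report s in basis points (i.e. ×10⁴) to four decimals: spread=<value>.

spread=56.6433

d₁ = [ln(V₀/D) + (r + σ²/2)T] / (σ√T)
   = [ln(264.0682/219.4407) + (0.0301 + 0.5·0.1566²)·9.4704] / (0.1566·√9.4704)
   = [0.185125 + 0.401183] / 0.481921 = 1.216607
d₂ = d₁ − σ√T = 1.216607 − 0.481921 = 0.734686
N(d₁) = 0.888123,  N(d₂) = 0.768734,  e^(−rT) = 0.751970
E₀ = V₀·N(d₁) − D·e^(−rT)·N(d₂)
   = 264.0682·0.888123 − 219.4407·0.751970·0.768734 = 107.674028
B₀ = V₀ − E₀ = 264.0682 − 107.674028 = 156.394172
spread = −(1/T)·ln(B₀/D) − r = −(1/9.4704)·ln(156.394172/219.4407) − 0.0301 = 0.00566433
in basis points: 0.00566433 × 10⁴ = 56.6433 bp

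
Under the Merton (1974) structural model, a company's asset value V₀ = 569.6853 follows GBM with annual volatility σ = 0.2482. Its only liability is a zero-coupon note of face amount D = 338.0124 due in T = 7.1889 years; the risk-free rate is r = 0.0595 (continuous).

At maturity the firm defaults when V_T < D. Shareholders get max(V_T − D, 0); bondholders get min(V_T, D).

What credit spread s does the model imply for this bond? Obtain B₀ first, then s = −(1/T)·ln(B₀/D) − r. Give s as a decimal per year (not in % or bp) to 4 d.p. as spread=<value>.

d₁ = [ln(V₀/D) + (r + σ²/2)T] / (σ√T)
   = [ln(569.6853/338.0124) + (0.0595 + 0.5·0.2482²)·7.1889] / (0.2482·√7.1889)
   = [0.522002 + 0.649169] / 0.665477 = 1.759897
d₂ = d₁ − σ√T = 1.759897 − 0.665477 = 1.094420
N(d₁) = 0.960787,  N(d₂) = 0.863115,  e^(−rT) = 0.651981
E₀ = V₀·N(d₁) − D·e^(−rT)·N(d₂)
   = 569.6853·0.960787 − 338.0124·0.651981·0.863115 = 357.135199
B₀ = V₀ − E₀ = 569.6853 − 357.135199 = 212.550101
spread = −(1/T)·ln(B₀/D) − r = −(1/7.1889)·ln(212.550101/338.0124) − 0.0595 = 0.00503071

spread=0.0050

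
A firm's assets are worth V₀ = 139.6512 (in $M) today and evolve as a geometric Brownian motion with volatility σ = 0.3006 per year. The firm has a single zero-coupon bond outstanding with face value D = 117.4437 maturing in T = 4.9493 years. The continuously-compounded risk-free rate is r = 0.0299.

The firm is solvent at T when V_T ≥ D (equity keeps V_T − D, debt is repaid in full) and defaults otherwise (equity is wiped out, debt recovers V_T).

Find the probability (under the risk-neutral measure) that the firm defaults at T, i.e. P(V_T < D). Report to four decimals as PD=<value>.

PD=0.4420

d₁ = [ln(V₀/D) + (r + σ²/2)T] / (σ√T)
   = [ln(139.6512/117.4437) + (0.0299 + 0.5·0.3006²)·4.9493] / (0.3006·√4.9493)
   = [0.173189 + 0.371594] / 0.668745 = 0.814635
d₂ = d₁ − σ√T = 0.814635 − 0.668745 = 0.145889
risk-neutral PD = N(−d₂) = N(-0.145889) = 0.442005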